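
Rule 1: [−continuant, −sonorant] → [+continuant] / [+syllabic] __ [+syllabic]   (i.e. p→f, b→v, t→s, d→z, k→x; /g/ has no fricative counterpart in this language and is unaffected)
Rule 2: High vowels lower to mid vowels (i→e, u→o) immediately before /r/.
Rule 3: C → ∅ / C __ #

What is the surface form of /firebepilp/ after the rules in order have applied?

Rule 1 (intervocalic spirantization): /b/ is a stop between vowels /e/ and /e/, so it spirantizes to the fricative [v]. /p/ is a stop between vowels /e/ and /i/, so it spirantizes to the fricative [f]. /firebepilp/ → firevefilp.
Rule 2 (pre-rhotic lowering): /i/ is a high vowel immediately before /r/, so it lowers to [e]. /firevefilp/ → ferevefilp.
Rule 3 (final cluster simplification): /p/ is the second consonant of a word-final cluster /lp/, so it deletes. /ferevefilp/ → ferevefil.

ferevefil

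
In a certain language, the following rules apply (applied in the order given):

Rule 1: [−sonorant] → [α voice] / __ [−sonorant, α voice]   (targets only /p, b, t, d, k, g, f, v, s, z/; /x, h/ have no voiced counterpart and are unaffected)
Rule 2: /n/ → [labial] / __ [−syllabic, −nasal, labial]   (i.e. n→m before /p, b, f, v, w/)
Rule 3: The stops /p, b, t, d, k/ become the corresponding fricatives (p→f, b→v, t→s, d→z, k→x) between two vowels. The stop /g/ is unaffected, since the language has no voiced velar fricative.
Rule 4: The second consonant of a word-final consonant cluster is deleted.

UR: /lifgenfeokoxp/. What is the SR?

Rule 1 (regressive voicing assimilation): /f/ precedes the voiced obstruent /g/, so it voices to [v] by assimilation. /lifgenfeokoxp/ → livgenfeokoxp.
Rule 2 (nasal place assimilation): /n/ precedes the labial consonant /f/, so it assimilates in place to [m]. /livgenfeokoxp/ → livgemfeokoxp.
Rule 3 (intervocalic spirantization): /k/ is a stop between vowels /o/ and /o/, so it spirantizes to the fricative [x]. /livgemfeokoxp/ → livgemfeoxoxp.
Rule 4 (final cluster simplification): /p/ is the second consonant of a word-final cluster /xp/, so it deletes. /livgemfeoxoxp/ → livgemfeoxox.

livgemfeoxox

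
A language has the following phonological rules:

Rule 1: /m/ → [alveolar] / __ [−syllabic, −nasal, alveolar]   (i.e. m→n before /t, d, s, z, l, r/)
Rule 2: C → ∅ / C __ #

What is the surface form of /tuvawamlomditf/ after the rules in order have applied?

Rule 1 (nasal place assimilation): /m/ precedes the alveolar consonant /l/, so it assimilates in place to [n]. /m/ precedes the alveolar consonant /d/, so it assimilates in place to [n]. /tuvawamlomditf/ → tuvawanlonditf.
Rule 2 (final cluster simplification): /f/ is the second consonant of a word-final cluster /tf/, so it deletes. /tuvawanlonditf/ → tuvawanlondit.

tuvawanlondit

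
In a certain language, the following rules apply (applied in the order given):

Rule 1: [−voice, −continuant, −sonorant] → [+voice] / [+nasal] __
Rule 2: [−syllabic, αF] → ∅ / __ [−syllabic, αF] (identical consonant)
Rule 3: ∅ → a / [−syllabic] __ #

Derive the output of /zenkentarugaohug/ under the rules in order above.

Rule 1 (post-nasal voicing): /k/ is a voiceless stop immediately after the nasal /n/, so it voices to [g]. /t/ is a voiceless stop immediately after the nasal /n/, so it voices to [d]. /zenkentarugaohug/ → zengendarugaohug.
Rule 2 (degemination): no segment meets the environment; /zengendarugaohug/ is unchanged.
Rule 3 (final a-epenthesis): the form ends in the consonant /g/, so [a] is inserted word-finally. /zengendarugaohug/ → zengendarugaohuga.

zengendarugaohuga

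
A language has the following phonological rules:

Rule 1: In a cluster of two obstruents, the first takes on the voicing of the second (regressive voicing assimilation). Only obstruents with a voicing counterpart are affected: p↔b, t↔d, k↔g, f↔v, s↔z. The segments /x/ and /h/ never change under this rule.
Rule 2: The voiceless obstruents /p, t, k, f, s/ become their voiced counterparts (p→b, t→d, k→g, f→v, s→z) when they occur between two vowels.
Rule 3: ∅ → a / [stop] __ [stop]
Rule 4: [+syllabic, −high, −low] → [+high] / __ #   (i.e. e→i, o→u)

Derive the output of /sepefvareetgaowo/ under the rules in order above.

sebevvareedagaowu

Rule 1 (regressive voicing assimilation): /f/ precedes the voiced obstruent /v/, so it voices to [v] by assimilation. /t/ precedes the voiced obstruent /g/, so it voices to [d] by assimilation. /sepefvareetgaowo/ → sepevvareedgaowo.
Rule 2 (intervocalic voicing): /p/ is a voiceless obstruent between vowels /e/ and /e/, so it voices to [b]. /sepevvareedgaowo/ → sebevvareedgaowo.
Rule 3 (stop-cluster a-epenthesis): /d/ and /g/ form a stop–stop cluster, so [a] is inserted between them. /sebevvareedgaowo/ → sebevvareedagaowo.
Rule 4 (final vowel raising): /o/ is a mid vowel in word-final position, so it raises to [u]. /sebevvareedagaowo/ → sebevvareedagaowu.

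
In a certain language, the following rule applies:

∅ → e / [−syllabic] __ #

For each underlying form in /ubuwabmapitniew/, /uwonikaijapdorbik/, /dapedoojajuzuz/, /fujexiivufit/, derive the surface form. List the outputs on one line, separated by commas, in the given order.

ubuwabmapitniewe, uwonikaijapdorbike, dapedoojajuzuze, fujexiivufite

/ubuwabmapitniew/: the form ends in the consonant /w/, so [e] is inserted word-finally. → [ubuwabmapitniewe].
/uwonikaijapdorbik/: the form ends in the consonant /k/, so [e] is inserted word-finally. → [uwonikaijapdorbike].
/dapedoojajuzuz/: the form ends in the consonant /z/, so [e] is inserted word-finally. → [dapedoojajuzuze].
/fujexiivufit/: the form ends in the consonant /t/, so [e] is inserted word-finally. → [fujexiivufite].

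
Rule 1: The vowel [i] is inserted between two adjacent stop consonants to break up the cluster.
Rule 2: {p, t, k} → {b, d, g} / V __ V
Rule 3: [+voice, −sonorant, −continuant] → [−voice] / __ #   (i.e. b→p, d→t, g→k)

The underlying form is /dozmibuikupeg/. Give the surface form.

dozmibuigubek

Rule 1 (stop-cluster i-epenthesis): no segment meets the environment; /dozmibuikupeg/ is unchanged.
Rule 2 (intervocalic voicing): /k/ is a voiceless stop between vowels /i/ and /u/, so it voices to [g]. /p/ is a voiceless stop between vowels /u/ and /e/, so it voices to [b]. /dozmibuikupeg/ → dozmibuigubeg.
Rule 3 (final devoicing): /g/ is a voiced stop in word-final position, so it devoices to [k]. /dozmibuigubeg/ → dozmibuigubek.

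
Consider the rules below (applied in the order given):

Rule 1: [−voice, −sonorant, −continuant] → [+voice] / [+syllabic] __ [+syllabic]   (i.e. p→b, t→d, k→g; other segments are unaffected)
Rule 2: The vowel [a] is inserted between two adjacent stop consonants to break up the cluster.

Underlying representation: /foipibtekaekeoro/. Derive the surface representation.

Rule 1 (intervocalic voicing): /p/ is a voiceless stop between vowels /i/ and /i/, so it voices to [b]. /k/ is a voiceless stop between vowels /e/ and /a/, so it voices to [g]. /k/ is a voiceless stop between vowels /e/ and /e/, so it voices to [g]. /foipibtekaekeoro/ → foibibtegaegeoro.
Rule 2 (stop-cluster a-epenthesis): /b/ and /t/ form a stop–stop cluster, so [a] is inserted between them. /foibibtegaegeoro/ → foibibategaegeoro.

foibibategaegeoro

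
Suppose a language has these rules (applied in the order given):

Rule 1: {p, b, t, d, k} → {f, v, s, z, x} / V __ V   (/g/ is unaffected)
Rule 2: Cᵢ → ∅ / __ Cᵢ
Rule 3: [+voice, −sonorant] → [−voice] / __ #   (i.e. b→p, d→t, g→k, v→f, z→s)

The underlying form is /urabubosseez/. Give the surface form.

Rule 1 (intervocalic spirantization): /b/ is a stop between vowels /a/ and /u/, so it spirantizes to the fricative [v]. /b/ is a stop between vowels /u/ and /o/, so it spirantizes to the fricative [v]. /urabubosseez/ → uravuvosseez.
Rule 2 (degemination): /ss/ is a geminate; the first /s/ deletes. /uravuvosseez/ → uravuvoseez.
Rule 3 (final devoicing): /z/ is a voiced obstruent in word-final position, so it devoices to [s]. /uravuvoseez/ → uravuvosees.

uravuvosees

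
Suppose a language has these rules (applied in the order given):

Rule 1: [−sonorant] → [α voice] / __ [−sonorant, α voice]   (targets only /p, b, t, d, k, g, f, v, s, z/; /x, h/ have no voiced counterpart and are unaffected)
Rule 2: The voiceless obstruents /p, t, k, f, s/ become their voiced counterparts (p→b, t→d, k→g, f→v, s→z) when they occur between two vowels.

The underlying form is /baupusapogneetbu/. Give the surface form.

Rule 1 (regressive voicing assimilation): /t/ precedes the voiced obstruent /b/, so it voices to [d] by assimilation. /baupusapogneetbu/ → baupusapogneedbu.
Rule 2 (intervocalic voicing): /p/ is a voiceless obstruent between vowels /u/ and /u/, so it voices to [b]. /s/ is a voiceless obstruent between vowels /u/ and /a/, so it voices to [z]. /p/ is a voiceless obstruent between vowels /a/ and /o/, so it voices to [b]. /baupusapogneedbu/ → baubuzabogneedbu.

baubuzabogneedbu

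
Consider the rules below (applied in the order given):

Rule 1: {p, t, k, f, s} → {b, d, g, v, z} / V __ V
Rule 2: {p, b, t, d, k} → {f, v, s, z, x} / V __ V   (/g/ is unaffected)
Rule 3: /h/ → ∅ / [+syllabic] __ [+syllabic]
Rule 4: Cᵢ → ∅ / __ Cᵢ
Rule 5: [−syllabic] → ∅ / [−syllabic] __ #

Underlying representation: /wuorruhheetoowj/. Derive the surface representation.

wuoruheezoow

Rule 1 (intervocalic voicing): /t/ is a voiceless obstruent between vowels /e/ and /o/, so it voices to [d]. /wuorruhheetoowj/ → wuorruhheedoowj.
Rule 2 (intervocalic spirantization): /d/ is a stop between vowels /e/ and /o/, so it spirantizes to the fricative [z]. /wuorruhheedoowj/ → wuorruhheezoowj.
Rule 3 (intervocalic h-deletion): no segment meets the environment; /wuorruhheezoowj/ is unchanged.
Rule 4 (degemination): /rr/ is a geminate; the first /r/ deletes. /hh/ is a geminate; the first /h/ deletes. /wuorruhheezoowj/ → wuoruheezoowj.
Rule 5 (final cluster simplification): /j/ is the second consonant of a word-final cluster /wj/, so it deletes. /wuoruheezoowj/ → wuoruheezoow.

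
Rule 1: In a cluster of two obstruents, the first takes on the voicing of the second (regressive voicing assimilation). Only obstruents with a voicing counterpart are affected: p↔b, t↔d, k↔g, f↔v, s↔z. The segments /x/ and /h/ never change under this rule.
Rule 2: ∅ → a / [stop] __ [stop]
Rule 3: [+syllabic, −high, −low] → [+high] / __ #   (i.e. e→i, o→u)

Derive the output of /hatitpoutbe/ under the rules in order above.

hatitapoudabi

Rule 1 (regressive voicing assimilation): /t/ precedes the voiced obstruent /b/, so it voices to [d] by assimilation. /hatitpoutbe/ → hatitpoudbe.
Rule 2 (stop-cluster a-epenthesis): /t/ and /p/ form a stop–stop cluster, so [a] is inserted between them. /d/ and /b/ form a stop–stop cluster, so [a] is inserted between them. /hatitpoudbe/ → hatitapoudabe.
Rule 3 (final vowel raising): /e/ is a mid vowel in word-final position, so it raises to [i]. /hatitapoudabe/ → hatitapoudabi.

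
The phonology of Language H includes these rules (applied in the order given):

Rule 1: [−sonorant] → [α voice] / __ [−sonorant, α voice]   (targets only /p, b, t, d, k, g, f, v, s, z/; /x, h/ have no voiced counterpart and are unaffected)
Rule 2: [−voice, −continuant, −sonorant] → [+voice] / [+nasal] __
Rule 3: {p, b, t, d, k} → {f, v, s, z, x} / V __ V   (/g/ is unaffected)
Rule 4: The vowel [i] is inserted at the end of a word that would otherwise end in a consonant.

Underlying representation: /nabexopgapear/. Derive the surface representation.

Rule 1 (regressive voicing assimilation): /p/ precedes the voiced obstruent /g/, so it voices to [b] by assimilation. /nabexopgapear/ → nabexobgapear.
Rule 2 (post-nasal voicing): no segment meets the environment; /nabexobgapear/ is unchanged.
Rule 3 (intervocalic spirantization): /b/ is a stop between vowels /a/ and /e/, so it spirantizes to the fricative [v]. /p/ is a stop between vowels /a/ and /e/, so it spirantizes to the fricative [f]. /nabexobgapear/ → navexobgafear.
Rule 4 (final i-epenthesis): the form ends in the consonant /r/, so [i] is inserted word-finally. /navexobgafear/ → navexobgafeari.

navexobgafeari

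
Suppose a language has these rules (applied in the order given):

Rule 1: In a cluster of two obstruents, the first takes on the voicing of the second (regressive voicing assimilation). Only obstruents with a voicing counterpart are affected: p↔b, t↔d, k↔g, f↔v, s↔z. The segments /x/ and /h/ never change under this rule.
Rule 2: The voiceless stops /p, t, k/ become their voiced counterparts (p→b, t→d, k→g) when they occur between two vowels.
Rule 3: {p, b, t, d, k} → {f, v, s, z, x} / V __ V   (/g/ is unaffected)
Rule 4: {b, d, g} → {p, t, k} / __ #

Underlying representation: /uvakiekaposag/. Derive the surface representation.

uvagiegavosak

Rule 1 (regressive voicing assimilation): no segment meets the environment; /uvakiekaposag/ is unchanged.
Rule 2 (intervocalic voicing): /k/ is a voiceless stop between vowels /a/ and /i/, so it voices to [g]. /k/ is a voiceless stop between vowels /e/ and /a/, so it voices to [g]. /p/ is a voiceless stop between vowels /a/ and /o/, so it voices to [b]. /uvakiekaposag/ → uvagiegabosag.
Rule 3 (intervocalic spirantization): /b/ is a stop between vowels /a/ and /o/, so it spirantizes to the fricative [v]. /uvagiegabosag/ → uvagiegavosag.
Rule 4 (final devoicing): /g/ is a voiced stop in word-final position, so it devoices to [k]. /uvagiegavosag/ → uvagiegavosak.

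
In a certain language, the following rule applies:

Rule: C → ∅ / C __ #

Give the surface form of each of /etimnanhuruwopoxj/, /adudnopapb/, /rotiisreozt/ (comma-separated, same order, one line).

/etimnanhuruwopoxj/: /j/ is the second consonant of a word-final cluster /xj/, so it deletes. → [etimnanhuruwopox].
/adudnopapb/: /b/ is the second consonant of a word-final cluster /pb/, so it deletes. → [adudnopap].
/rotiisreozt/: /t/ is the second consonant of a word-final cluster /zt/, so it deletes. → [rotiisreoz].

etimnanhuruwopox, adudnopap, rotiisreoz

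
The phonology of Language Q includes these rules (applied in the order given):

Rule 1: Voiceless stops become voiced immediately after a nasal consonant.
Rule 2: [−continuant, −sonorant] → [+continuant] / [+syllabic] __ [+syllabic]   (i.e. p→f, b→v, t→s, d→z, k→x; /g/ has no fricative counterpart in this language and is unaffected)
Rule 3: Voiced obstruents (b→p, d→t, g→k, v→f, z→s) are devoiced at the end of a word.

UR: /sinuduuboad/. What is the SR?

Rule 1 (post-nasal voicing): no segment meets the environment; /sinuduuboad/ is unchanged.
Rule 2 (intervocalic spirantization): /d/ is a stop between vowels /u/ and /u/, so it spirantizes to the fricative [z]. /b/ is a stop between vowels /u/ and /o/, so it spirantizes to the fricative [v]. /sinuduuboad/ → sinuzuuvoad.
Rule 3 (final devoicing): /d/ is a voiced obstruent in word-final position, so it devoices to [t]. /sinuzuuvoad/ → sinuzuuvoat.

sinuzuuvoat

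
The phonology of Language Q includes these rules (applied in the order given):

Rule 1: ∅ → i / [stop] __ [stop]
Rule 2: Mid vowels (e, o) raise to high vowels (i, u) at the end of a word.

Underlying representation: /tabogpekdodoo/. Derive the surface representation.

Rule 1 (stop-cluster i-epenthesis): /g/ and /p/ form a stop–stop cluster, so [i] is inserted between them. /k/ and /d/ form a stop–stop cluster, so [i] is inserted between them. /tabogpekdodoo/ → tabogipekidodoo.
Rule 2 (final vowel raising): /o/ is a mid vowel in word-final position, so it raises to [u]. /tabogipekidodoo/ → tabogipekidodou.

tabogipekidodou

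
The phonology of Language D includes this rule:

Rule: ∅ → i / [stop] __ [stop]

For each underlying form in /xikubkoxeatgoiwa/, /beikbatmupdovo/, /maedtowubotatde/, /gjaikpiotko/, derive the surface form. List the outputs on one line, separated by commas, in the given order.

/xikubkoxeatgoiwa/: /b/ and /k/ form a stop–stop cluster, so [i] is inserted between them. /t/ and /g/ form a stop–stop cluster, so [i] is inserted between them. → [xikubikoxeatigoiwa].
/beikbatmupdovo/: /k/ and /b/ form a stop–stop cluster, so [i] is inserted between them. /p/ and /d/ form a stop–stop cluster, so [i] is inserted between them. → [beikibatmupidovo].
/maedtowubotatde/: /d/ and /t/ form a stop–stop cluster, so [i] is inserted between them. /t/ and /d/ form a stop–stop cluster, so [i] is inserted between them. → [maeditowubotatide].
/gjaikpiotko/: /k/ and /p/ form a stop–stop cluster, so [i] is inserted between them. /t/ and /k/ form a stop–stop cluster, so [i] is inserted between them. → [gjaikipiotiko].

xikubikoxeatigoiwa, beikibatmupidovo, maeditowubotatide, gjaikipiotiko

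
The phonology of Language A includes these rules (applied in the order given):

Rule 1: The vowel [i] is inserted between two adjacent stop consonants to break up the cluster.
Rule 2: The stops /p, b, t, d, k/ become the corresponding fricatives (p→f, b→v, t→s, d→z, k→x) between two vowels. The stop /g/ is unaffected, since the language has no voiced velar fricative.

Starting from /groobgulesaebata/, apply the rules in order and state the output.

groovigulesaevasa

Rule 1 (stop-cluster i-epenthesis): /b/ and /g/ form a stop–stop cluster, so [i] is inserted between them. /groobgulesaebata/ → groobigulesaebata.
Rule 2 (intervocalic spirantization): /b/ is a stop between vowels /o/ and /i/, so it spirantizes to the fricative [v]. /b/ is a stop between vowels /e/ and /a/, so it spirantizes to the fricative [v]. /t/ is a stop between vowels /a/ and /a/, so it spirantizes to the fricative [s]. /groobigulesaebata/ → groovigulesaevasa.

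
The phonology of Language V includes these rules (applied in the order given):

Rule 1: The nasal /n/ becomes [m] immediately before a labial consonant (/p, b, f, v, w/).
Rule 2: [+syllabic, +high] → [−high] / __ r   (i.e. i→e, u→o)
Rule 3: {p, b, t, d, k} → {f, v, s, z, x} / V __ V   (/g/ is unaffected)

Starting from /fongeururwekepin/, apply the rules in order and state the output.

Rule 1 (nasal place assimilation): no segment meets the environment; /fongeururwekepin/ is unchanged.
Rule 2 (pre-rhotic lowering): /u/ is a high vowel immediately before /r/, so it lowers to [o]. /u/ is a high vowel immediately before /r/, so it lowers to [o]. /fongeururwekepin/ → fongeororwekepin.
Rule 3 (intervocalic spirantization): /k/ is a stop between vowels /e/ and /e/, so it spirantizes to the fricative [x]. /p/ is a stop between vowels /e/ and /i/, so it spirantizes to the fricative [f]. /fongeororwekepin/ → fongeororwexefin.

fongeororwexefin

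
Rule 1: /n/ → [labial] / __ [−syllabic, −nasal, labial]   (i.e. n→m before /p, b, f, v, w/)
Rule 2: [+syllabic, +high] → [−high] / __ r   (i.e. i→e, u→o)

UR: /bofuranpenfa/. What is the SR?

Rule 1 (nasal place assimilation): /n/ precedes the labial consonant /p/, so it assimilates in place to [m]. /n/ precedes the labial consonant /f/, so it assimilates in place to [m]. /bofuranpenfa/ → bofurampemfa.
Rule 2 (pre-rhotic lowering): /u/ is a high vowel immediately before /r/, so it lowers to [o]. /bofurampemfa/ → boforampemfa.

boforampemfa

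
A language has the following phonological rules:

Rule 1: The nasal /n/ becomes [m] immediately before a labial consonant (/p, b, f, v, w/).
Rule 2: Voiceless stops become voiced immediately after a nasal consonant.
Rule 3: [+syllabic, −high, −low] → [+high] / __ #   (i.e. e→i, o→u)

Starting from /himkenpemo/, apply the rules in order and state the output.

Rule 1 (nasal place assimilation): /n/ precedes the labial consonant /p/, so it assimilates in place to [m]. /himkenpemo/ → himkempemo.
Rule 2 (post-nasal voicing): /k/ is a voiceless stop immediately after the nasal /m/, so it voices to [g]. /p/ is a voiceless stop immediately after the nasal /m/, so it voices to [b]. /himkempemo/ → himgembemo.
Rule 3 (final vowel raising): /o/ is a mid vowel in word-final position, so it raises to [u]. /himgembemo/ → himgembemu.

himgembemu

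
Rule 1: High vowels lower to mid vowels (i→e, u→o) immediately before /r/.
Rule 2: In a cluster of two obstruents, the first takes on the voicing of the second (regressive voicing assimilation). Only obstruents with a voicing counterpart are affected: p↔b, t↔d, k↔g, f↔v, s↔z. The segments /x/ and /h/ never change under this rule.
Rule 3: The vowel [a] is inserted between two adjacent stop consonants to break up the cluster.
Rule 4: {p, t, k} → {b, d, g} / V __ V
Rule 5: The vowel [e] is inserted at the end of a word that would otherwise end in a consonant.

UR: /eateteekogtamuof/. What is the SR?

eadedeegogadamuofe

Rule 1 (pre-rhotic lowering): no segment meets the environment; /eateteekogtamuof/ is unchanged.
Rule 2 (regressive voicing assimilation): /g/ precedes the voiceless obstruent /t/, so it devoices to [k] by assimilation. /eateteekogtamuof/ → eateteekoktamuof.
Rule 3 (stop-cluster a-epenthesis): /k/ and /t/ form a stop–stop cluster, so [a] is inserted between them. /eateteekoktamuof/ → eateteekokatamuof.
Rule 4 (intervocalic voicing): /t/ is a voiceless stop between vowels /a/ and /e/, so it voices to [d]. /t/ is a voiceless stop between vowels /e/ and /e/, so it voices to [d]. /k/ is a voiceless stop between vowels /e/ and /o/, so it voices to [g]. /k/ is a voiceless stop between vowels /o/ and /a/, so it voices to [g]. /t/ is a voiceless stop between vowels /a/ and /a/, so it voices to [d]. /eateteekokatamuof/ → eadedeegogadamuof.
Rule 5 (final e-epenthesis): the form ends in the consonant /f/, so [e] is inserted word-finally. /eadedeegogadamuof/ → eadedeegogadamuofe.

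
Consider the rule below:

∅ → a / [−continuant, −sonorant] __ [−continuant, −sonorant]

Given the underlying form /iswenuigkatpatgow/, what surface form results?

iswenuigakatapatagow

/g/ and /k/ form a stop–stop cluster, so [a] is inserted between them.
/t/ and /p/ form a stop–stop cluster, so [a] is inserted between them.
/t/ and /g/ form a stop–stop cluster, so [a] is inserted between them.
Surface form: [iswenuigakatapatagow].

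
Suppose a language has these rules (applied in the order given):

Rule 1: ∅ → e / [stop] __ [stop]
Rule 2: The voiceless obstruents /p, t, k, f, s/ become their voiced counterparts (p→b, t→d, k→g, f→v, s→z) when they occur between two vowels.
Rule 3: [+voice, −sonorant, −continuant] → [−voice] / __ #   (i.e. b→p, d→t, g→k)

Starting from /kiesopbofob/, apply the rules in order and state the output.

Rule 1 (stop-cluster e-epenthesis): /p/ and /b/ form a stop–stop cluster, so [e] is inserted between them. /kiesopbofob/ → kiesopebofob.
Rule 2 (intervocalic voicing): /s/ is a voiceless obstruent between vowels /e/ and /o/, so it voices to [z]. /p/ is a voiceless obstruent between vowels /o/ and /e/, so it voices to [b]. /f/ is a voiceless obstruent between vowels /o/ and /o/, so it voices to [v]. /kiesopebofob/ → kiezobebovob.
Rule 3 (final devoicing): /b/ is a voiced stop in word-final position, so it devoices to [p]. /kiezobebovob/ → kiezobebovop.

kiezobebovop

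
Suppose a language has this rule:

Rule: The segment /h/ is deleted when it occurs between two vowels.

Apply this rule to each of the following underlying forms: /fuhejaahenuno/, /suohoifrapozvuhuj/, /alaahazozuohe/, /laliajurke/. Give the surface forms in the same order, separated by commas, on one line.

fuejaaenuno, suooifrapozvuuj, alaaazozuoe, laliajurke

/fuhejaahenuno/: /h/ occurs between vowels /u/ and /e/, so it deletes. /h/ occurs between vowels /a/ and /e/, so it deletes. → [fuejaaenuno].
/suohoifrapozvuhuj/: /h/ occurs between vowels /o/ and /o/, so it deletes. /h/ occurs between vowels /u/ and /u/, so it deletes. → [suooifrapozvuuj].
/alaahazozuohe/: /h/ occurs between vowels /a/ and /a/, so it deletes. /h/ occurs between vowels /o/ and /e/, so it deletes. → [alaaazozuoe].
/laliajurke/: the rule's environment is not met; surfaces unchanged as [laliajurke].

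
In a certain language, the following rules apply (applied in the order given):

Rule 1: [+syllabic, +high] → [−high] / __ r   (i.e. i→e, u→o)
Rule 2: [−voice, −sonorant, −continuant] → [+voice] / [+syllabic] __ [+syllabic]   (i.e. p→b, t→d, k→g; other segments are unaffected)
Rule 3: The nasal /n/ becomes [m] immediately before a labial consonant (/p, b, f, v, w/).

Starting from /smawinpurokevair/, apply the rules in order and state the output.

smawimporogevaer

Rule 1 (pre-rhotic lowering): /u/ is a high vowel immediately before /r/, so it lowers to [o]. /i/ is a high vowel immediately before /r/, so it lowers to [e]. /smawinpurokevair/ → smawinporokevaer.
Rule 2 (intervocalic voicing): /k/ is a voiceless stop between vowels /o/ and /e/, so it voices to [g]. /smawinporokevaer/ → smawinporogevaer.
Rule 3 (nasal place assimilation): /n/ precedes the labial consonant /p/, so it assimilates in place to [m]. /smawinporogevaer/ → smawimporogevaer.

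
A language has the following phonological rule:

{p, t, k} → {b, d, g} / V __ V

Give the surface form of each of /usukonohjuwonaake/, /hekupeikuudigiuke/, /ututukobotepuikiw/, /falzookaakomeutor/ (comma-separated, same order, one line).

/usukonohjuwonaake/: /k/ is a voiceless stop between vowels /u/ and /o/, so it voices to [g]. /k/ is a voiceless stop between vowels /a/ and /e/, so it voices to [g]. → [usugonohjuwonaage].
/hekupeikuudigiuke/: /k/ is a voiceless stop between vowels /e/ and /u/, so it voices to [g]. /p/ is a voiceless stop between vowels /u/ and /e/, so it voices to [b]. /k/ is a voiceless stop between vowels /i/ and /u/, so it voices to [g]. /k/ is a voiceless stop between vowels /u/ and /e/, so it voices to [g]. → [hegubeiguudigiuge].
/ututukobotepuikiw/: /t/ is a voiceless stop between vowels /u/ and /u/, so it voices to [d]. /t/ is a voiceless stop between vowels /u/ and /u/, so it voices to [d]. /k/ is a voiceless stop between vowels /u/ and /o/, so it voices to [g]. /t/ is a voiceless stop between vowels /o/ and /e/, so it voices to [d]. /p/ is a voiceless stop between vowels /e/ and /u/, so it voices to [b]. /k/ is a voiceless stop between vowels /i/ and /i/, so it voices to [g]. → [ududugobodebuigiw].
/falzookaakomeutor/: /k/ is a voiceless stop between vowels /o/ and /a/, so it voices to [g]. /k/ is a voiceless stop between vowels /a/ and /o/, so it voices to [g]. /t/ is a voiceless stop between vowels /u/ and /o/, so it voices to [d]. → [falzoogaagomeudor].

usugonohjuwonaage, hegubeiguudigiuge, ududugobodebuigiw, falzoogaagomeudor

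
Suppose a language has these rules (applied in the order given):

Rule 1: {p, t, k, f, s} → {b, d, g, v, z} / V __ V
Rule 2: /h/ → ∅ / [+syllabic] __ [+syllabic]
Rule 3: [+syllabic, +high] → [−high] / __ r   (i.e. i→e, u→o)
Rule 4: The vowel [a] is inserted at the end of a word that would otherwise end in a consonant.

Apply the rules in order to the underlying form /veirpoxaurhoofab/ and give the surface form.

Rule 1 (intervocalic voicing): /f/ is a voiceless obstruent between vowels /o/ and /a/, so it voices to [v]. /veirpoxaurhoofab/ → veirpoxaurhoovab.
Rule 2 (intervocalic h-deletion): no segment meets the environment; /veirpoxaurhoovab/ is unchanged.
Rule 3 (pre-rhotic lowering): /i/ is a high vowel immediately before /r/, so it lowers to [e]. /u/ is a high vowel immediately before /r/, so it lowers to [o]. /veirpoxaurhoovab/ → veerpoxaorhoovab.
Rule 4 (final a-epenthesis): the form ends in the consonant /b/, so [a] is inserted word-finally. /veerpoxaorhoovab/ → veerpoxaorhoovaba.

veerpoxaorhoovaba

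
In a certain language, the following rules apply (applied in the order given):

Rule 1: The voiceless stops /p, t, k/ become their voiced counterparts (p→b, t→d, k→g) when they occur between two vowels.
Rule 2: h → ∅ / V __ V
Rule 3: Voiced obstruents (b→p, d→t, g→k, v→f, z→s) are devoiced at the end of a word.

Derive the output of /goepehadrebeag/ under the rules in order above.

goebeadrebeak

Rule 1 (intervocalic voicing): /p/ is a voiceless stop between vowels /e/ and /e/, so it voices to [b]. /goepehadrebeag/ → goebehadrebeag.
Rule 2 (intervocalic h-deletion): /h/ occurs between vowels /e/ and /a/, so it deletes. /goebehadrebeag/ → goebeadrebeag.
Rule 3 (final devoicing): /g/ is a voiced obstruent in word-final position, so it devoices to [k]. /goebeadrebeag/ → goebeadrebeak.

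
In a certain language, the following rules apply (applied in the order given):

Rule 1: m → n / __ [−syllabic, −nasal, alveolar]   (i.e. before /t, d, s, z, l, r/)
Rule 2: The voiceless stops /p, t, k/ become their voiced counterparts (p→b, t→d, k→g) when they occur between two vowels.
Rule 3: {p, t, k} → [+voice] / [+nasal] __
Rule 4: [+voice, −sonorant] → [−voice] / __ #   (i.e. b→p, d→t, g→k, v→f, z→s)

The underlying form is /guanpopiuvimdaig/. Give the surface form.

Rule 1 (nasal place assimilation): /m/ precedes the alveolar consonant /d/, so it assimilates in place to [n]. /guanpopiuvimdaig/ → guanpopiuvindaig.
Rule 2 (intervocalic voicing): /p/ is a voiceless stop between vowels /o/ and /i/, so it voices to [b]. /guanpopiuvindaig/ → guanpobiuvindaig.
Rule 3 (post-nasal voicing): /p/ is a voiceless stop immediately after the nasal /n/, so it voices to [b]. /guanpobiuvindaig/ → guanbobiuvindaig.
Rule 4 (final devoicing): /g/ is a voiced obstruent in word-final position, so it devoices to [k]. /guanbobiuvindaig/ → guanbobiuvindaik.

guanbobiuvindaik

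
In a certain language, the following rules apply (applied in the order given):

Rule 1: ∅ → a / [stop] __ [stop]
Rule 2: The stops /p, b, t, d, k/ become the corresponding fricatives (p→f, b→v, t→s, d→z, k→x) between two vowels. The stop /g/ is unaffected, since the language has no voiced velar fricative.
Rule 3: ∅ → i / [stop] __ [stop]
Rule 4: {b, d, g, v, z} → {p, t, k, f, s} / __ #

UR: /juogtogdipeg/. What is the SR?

Rule 1 (stop-cluster a-epenthesis): /g/ and /t/ form a stop–stop cluster, so [a] is inserted between them. /g/ and /d/ form a stop–stop cluster, so [a] is inserted between them. /juogtogdipeg/ → juogatogadipeg.
Rule 2 (intervocalic spirantization): /t/ is a stop between vowels /a/ and /o/, so it spirantizes to the fricative [s]. /d/ is a stop between vowels /a/ and /i/, so it spirantizes to the fricative [z]. /p/ is a stop between vowels /i/ and /e/, so it spirantizes to the fricative [f]. /juogatogadipeg/ → juogasogazifeg.
Rule 3 (stop-cluster i-epenthesis): no segment meets the environment; /juogasogazifeg/ is unchanged.
Rule 4 (final devoicing): /g/ is a voiced obstruent in word-final position, so it devoices to [k]. /juogasogazifeg/ → juogasogazifek.

juogasogazifek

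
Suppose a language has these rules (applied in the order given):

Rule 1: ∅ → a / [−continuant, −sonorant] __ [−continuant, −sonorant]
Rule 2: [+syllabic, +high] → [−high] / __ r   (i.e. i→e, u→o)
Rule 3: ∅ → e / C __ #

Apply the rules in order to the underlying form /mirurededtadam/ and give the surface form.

Rule 1 (stop-cluster a-epenthesis): /d/ and /t/ form a stop–stop cluster, so [a] is inserted between them. /mirurededtadam/ → mirurededatadam.
Rule 2 (pre-rhotic lowering): /i/ is a high vowel immediately before /r/, so it lowers to [e]. /u/ is a high vowel immediately before /r/, so it lowers to [o]. /mirurededatadam/ → merorededatadam.
Rule 3 (final e-epenthesis): the form ends in the consonant /m/, so [e] is inserted word-finally. /merorededatadam/ → merorededatadame.

merorededatadame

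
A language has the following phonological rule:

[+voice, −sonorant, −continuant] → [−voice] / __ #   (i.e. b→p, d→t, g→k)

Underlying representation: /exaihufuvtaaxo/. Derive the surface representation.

exaihufuvtaaxo

No segment of /exaihufuvtaaxo/ meets the structural description of the rule, so the form surfaces unchanged.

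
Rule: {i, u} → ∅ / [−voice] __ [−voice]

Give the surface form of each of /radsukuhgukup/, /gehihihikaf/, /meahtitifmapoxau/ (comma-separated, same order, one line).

/radsukuhgukup/: /u/ is a high vowel flanked by voiceless consonants /s/ and /k/, so it deletes. /u/ is a high vowel flanked by voiceless consonants /k/ and /h/, so it deletes. /u/ is a high vowel flanked by voiceless consonants /k/ and /p/, so it deletes. → [radskhgukp].
/gehihihikaf/: /i/ is a high vowel flanked by voiceless consonants /h/ and /h/, so it deletes. /i/ is a high vowel flanked by voiceless consonants /h/ and /h/, so it deletes. /i/ is a high vowel flanked by voiceless consonants /h/ and /k/, so it deletes. → [gehhhkaf].
/meahtitifmapoxau/: /i/ is a high vowel flanked by voiceless consonants /t/ and /t/, so it deletes. /i/ is a high vowel flanked by voiceless consonants /t/ and /f/, so it deletes. → [meahttfmapoxau].

radskhgukp, gehhhkaf, meahttfmapoxau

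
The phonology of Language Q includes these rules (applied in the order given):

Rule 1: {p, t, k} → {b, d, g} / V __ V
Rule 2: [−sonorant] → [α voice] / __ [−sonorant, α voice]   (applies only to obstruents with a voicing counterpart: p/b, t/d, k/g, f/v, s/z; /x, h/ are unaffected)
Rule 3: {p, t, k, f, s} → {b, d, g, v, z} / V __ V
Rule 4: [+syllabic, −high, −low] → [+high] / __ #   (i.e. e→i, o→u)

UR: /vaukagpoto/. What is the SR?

vaugakpodu

Rule 1 (intervocalic voicing): /k/ is a voiceless stop between vowels /u/ and /a/, so it voices to [g]. /t/ is a voiceless stop between vowels /o/ and /o/, so it voices to [d]. /vaukagpoto/ → vaugagpodo.
Rule 2 (regressive voicing assimilation): /g/ precedes the voiceless obstruent /p/, so it devoices to [k] by assimilation. /vaugagpodo/ → vaugakpodo.
Rule 3 (intervocalic voicing): no segment meets the environment; /vaugakpodo/ is unchanged.
Rule 4 (final vowel raising): /o/ is a mid vowel in word-final position, so it raises to [u]. /vaugakpodo/ → vaugakpodu.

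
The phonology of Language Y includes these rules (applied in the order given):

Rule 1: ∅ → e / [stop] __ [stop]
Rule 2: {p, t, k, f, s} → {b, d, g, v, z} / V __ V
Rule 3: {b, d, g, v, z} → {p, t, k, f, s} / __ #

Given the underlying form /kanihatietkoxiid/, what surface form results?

kanihadiedegoxiit

Rule 1 (stop-cluster e-epenthesis): /t/ and /k/ form a stop–stop cluster, so [e] is inserted between them. /kanihatietkoxiid/ → kanihatietekoxiid.
Rule 2 (intervocalic voicing): /t/ is a voiceless obstruent between vowels /a/ and /i/, so it voices to [d]. /t/ is a voiceless obstruent between vowels /e/ and /e/, so it voices to [d]. /k/ is a voiceless obstruent between vowels /e/ and /o/, so it voices to [g]. /kanihatietekoxiid/ → kanihadiedegoxiid.
Rule 3 (final devoicing): /d/ is a voiced obstruent in word-final position, so it devoices to [t]. /kanihadiedegoxiid/ → kanihadiedegoxiit.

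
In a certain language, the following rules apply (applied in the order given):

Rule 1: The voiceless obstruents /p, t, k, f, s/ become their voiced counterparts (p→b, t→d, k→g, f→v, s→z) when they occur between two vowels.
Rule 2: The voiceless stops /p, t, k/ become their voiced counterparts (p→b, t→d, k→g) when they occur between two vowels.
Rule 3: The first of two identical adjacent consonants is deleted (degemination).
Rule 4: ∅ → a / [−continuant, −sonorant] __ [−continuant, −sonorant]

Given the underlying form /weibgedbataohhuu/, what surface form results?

weibagedabadaohuu

Rule 1 (intervocalic voicing): /t/ is a voiceless obstruent between vowels /a/ and /a/, so it voices to [d]. /weibgedbataohhuu/ → weibgedbadaohhuu.
Rule 2 (intervocalic voicing): no segment meets the environment; /weibgedbadaohhuu/ is unchanged.
Rule 3 (degemination): /hh/ is a geminate; the first /h/ deletes. /weibgedbadaohhuu/ → weibgedbadaohuu.
Rule 4 (stop-cluster a-epenthesis): /b/ and /g/ form a stop–stop cluster, so [a] is inserted between them. /d/ and /b/ form a stop–stop cluster, so [a] is inserted between them. /weibgedbadaohuu/ → weibagedabadaohuu.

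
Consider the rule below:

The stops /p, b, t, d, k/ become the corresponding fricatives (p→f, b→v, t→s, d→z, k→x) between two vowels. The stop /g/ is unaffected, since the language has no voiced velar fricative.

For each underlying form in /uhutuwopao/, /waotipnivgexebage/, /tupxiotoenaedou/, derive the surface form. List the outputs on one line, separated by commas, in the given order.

uhusuwofao, waosipnivgexevage, tupxiosoenaezou

/uhutuwopao/: /t/ is a stop between vowels /u/ and /u/, so it spirantizes to the fricative [s]. /p/ is a stop between vowels /o/ and /a/, so it spirantizes to the fricative [f]. → [uhusuwofao].
/waotipnivgexebage/: /t/ is a stop between vowels /o/ and /i/, so it spirantizes to the fricative [s]. /b/ is a stop between vowels /e/ and /a/, so it spirantizes to the fricative [v]. → [waosipnivgexevage].
/tupxiotoenaedou/: /t/ is a stop between vowels /o/ and /o/, so it spirantizes to the fricative [s]. /d/ is a stop between vowels /e/ and /o/, so it spirantizes to the fricative [z]. → [tupxiosoenaezou].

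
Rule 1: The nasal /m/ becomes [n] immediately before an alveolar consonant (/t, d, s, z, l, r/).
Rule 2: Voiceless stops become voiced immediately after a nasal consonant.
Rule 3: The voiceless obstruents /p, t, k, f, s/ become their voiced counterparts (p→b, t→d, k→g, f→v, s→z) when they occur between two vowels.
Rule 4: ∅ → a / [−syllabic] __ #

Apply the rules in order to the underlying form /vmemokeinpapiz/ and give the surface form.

Rule 1 (nasal place assimilation): no segment meets the environment; /vmemokeinpapiz/ is unchanged.
Rule 2 (post-nasal voicing): /p/ is a voiceless stop immediately after the nasal /n/, so it voices to [b]. /vmemokeinpapiz/ → vmemokeinbapiz.
Rule 3 (intervocalic voicing): /k/ is a voiceless obstruent between vowels /o/ and /e/, so it voices to [g]. /p/ is a voiceless obstruent between vowels /a/ and /i/, so it voices to [b]. /vmemokeinbapiz/ → vmemogeinbabiz.
Rule 4 (final a-epenthesis): the form ends in the consonant /z/, so [a] is inserted word-finally. /vmemogeinbabiz/ → vmemogeinbabiza.

vmemogeinbabiza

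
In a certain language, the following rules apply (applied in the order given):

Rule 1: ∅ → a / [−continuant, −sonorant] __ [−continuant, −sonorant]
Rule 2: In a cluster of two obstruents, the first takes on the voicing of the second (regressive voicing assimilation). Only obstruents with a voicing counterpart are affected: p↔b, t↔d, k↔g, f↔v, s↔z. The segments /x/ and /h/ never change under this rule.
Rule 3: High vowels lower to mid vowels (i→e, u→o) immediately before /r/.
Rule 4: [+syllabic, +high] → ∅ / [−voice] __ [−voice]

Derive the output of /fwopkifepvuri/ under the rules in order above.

Rule 1 (stop-cluster a-epenthesis): /p/ and /k/ form a stop–stop cluster, so [a] is inserted between them. /fwopkifepvuri/ → fwopakifepvuri.
Rule 2 (regressive voicing assimilation): /p/ precedes the voiced obstruent /v/, so it voices to [b] by assimilation. /fwopakifepvuri/ → fwopakifebvuri.
Rule 3 (pre-rhotic lowering): /u/ is a high vowel immediately before /r/, so it lowers to [o]. /fwopakifebvuri/ → fwopakifebvori.
Rule 4 (high vowel syncope): /i/ is a high vowel flanked by voiceless consonants /k/ and /f/, so it deletes. /fwopakifebvori/ → fwopakfebvori.

fwopakfebvori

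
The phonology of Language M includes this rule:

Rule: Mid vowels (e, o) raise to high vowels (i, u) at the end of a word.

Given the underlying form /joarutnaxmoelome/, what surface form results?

joarutnaxmoelomi

/e/ is a mid vowel in word-final position, so it raises to [i].
The other instances of /o/, /e/ do not occur in the required environment and remain unchanged.
Surface form: [joarutnaxmoelomi].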